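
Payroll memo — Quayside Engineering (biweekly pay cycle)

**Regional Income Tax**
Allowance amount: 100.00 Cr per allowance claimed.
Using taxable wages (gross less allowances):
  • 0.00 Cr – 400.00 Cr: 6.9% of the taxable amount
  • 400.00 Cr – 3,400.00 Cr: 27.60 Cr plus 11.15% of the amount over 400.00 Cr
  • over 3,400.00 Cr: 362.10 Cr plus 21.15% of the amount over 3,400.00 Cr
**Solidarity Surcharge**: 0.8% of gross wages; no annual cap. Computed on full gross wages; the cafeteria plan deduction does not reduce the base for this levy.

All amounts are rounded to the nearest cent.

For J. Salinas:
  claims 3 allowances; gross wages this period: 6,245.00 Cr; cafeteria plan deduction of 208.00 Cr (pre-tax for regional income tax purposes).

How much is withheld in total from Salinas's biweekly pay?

906.34 Cr

Regional Income Tax: taxable = 6,245.00 Cr − 208.00 Cr − 3×100.00 Cr = 5,737.00 Cr
  362.10 Cr + 21.15% × (5,737.00 Cr − 3,400.00 Cr) = 362.10 Cr + 21.15% × 2,337.00 Cr = 856.38 Cr
Solidarity Surcharge: 0.8% × 6,245.00 Cr = 49.96 Cr
Total: 856.38 Cr + 49.96 Cr = 906.34 Cr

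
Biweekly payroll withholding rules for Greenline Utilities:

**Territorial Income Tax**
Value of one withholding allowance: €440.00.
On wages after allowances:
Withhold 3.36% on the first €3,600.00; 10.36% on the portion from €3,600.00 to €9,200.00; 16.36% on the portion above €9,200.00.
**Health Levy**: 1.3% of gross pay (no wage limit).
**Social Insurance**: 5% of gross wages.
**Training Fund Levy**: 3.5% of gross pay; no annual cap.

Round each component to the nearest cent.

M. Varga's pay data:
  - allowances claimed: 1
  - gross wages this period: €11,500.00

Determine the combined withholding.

€2,132.42

Territorial Income Tax: taxable = €11,500.00 − 1×€440.00 = €11,060.00
  €701.12 + 16.36% × (€11,060.00 − €9,200.00) = €701.12 + 16.36% × €1,860.00 = €1,005.42
Health Levy: 1.3% × €11,500.00 = €149.50
Social Insurance: 5% × €11,500.00 = €575.00
Training Fund Levy: 3.5% × €11,500.00 = €402.50
Total: €1,005.42 + €149.50 + €575.00 + €402.50 = €2,132.42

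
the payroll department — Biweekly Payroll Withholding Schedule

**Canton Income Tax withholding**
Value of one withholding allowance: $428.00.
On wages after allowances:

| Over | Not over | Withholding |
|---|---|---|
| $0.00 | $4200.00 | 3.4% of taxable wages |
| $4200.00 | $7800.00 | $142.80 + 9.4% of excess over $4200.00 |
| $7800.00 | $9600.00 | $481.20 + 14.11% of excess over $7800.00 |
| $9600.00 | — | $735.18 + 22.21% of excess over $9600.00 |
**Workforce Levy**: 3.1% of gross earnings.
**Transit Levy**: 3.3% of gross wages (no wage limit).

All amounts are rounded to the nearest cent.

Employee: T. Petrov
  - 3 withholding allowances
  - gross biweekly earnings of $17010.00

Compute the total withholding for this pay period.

$3184.40

Canton Income Tax: taxable = $17010.00 − 3×$428.00 = $15726.00
  $735.18 + 22.21% × ($15726.00 − $9600.00) = $735.18 + 22.21% × $6126.00 = $2095.76
Workforce Levy: 3.1% × $17010.00 = $527.31
Transit Levy: 3.3% × $17010.00 = $561.33
Total: $2095.76 + $527.31 + $561.33 = $3184.40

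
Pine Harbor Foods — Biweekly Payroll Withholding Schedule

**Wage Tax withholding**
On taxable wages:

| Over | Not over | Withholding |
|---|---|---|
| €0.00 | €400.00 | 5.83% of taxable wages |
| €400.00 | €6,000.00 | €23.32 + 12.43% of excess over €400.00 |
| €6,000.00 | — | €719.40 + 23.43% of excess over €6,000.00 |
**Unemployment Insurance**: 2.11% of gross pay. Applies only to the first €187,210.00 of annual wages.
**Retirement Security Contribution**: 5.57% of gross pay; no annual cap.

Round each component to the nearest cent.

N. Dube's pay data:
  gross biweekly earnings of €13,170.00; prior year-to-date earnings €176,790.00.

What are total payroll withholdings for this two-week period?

Wage Tax: taxable = €13,170.00
  €719.40 + 23.43% × (€13,170.00 − €6,000.00) = €719.40 + 23.43% × €7,170.00 = €2,399.33
Unemployment Insurance: cap €187,210.00 − YTD €176,790.00 = €10,420.00 subject; 2.11% × €10,420.00 = €219.86
Retirement Security Contribution: 5.57% × €13,170.00 = €733.57
Total: €2,399.33 + €219.86 + €733.57 = €3,352.76

€3,352.76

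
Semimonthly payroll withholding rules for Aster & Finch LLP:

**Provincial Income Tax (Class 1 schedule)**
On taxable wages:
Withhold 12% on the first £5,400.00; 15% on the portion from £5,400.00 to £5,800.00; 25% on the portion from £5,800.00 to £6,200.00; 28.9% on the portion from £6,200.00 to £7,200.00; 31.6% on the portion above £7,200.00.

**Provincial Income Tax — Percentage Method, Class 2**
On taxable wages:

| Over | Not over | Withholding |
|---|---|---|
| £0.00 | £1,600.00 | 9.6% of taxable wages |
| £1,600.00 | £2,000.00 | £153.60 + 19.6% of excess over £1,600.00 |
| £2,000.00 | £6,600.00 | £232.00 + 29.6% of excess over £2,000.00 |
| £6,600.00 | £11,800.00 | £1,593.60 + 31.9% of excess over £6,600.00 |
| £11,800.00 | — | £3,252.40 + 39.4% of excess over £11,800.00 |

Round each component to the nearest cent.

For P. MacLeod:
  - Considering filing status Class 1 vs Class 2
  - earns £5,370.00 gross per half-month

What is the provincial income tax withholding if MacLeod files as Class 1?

£644.40

Provincial Income Tax (Class 1): taxable = £5,370.00
  12% × £5,370.00 = £644.40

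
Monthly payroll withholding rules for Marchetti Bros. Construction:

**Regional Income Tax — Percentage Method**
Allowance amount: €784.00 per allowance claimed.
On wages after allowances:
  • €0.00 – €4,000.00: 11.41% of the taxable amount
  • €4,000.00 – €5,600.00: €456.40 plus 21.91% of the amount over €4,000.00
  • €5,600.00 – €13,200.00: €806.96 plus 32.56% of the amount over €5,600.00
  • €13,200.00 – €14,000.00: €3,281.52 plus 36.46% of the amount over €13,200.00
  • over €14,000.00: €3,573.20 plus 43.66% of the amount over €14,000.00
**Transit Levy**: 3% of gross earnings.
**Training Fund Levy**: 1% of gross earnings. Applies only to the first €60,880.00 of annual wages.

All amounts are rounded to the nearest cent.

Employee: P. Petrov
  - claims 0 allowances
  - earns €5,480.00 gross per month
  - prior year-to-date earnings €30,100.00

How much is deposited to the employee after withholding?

Regional Income Tax: taxable = €5,480.00
  €456.40 + 21.91% × (€5,480.00 − €4,000.00) = €456.40 + 21.91% × €1,480.00 = €780.67
Transit Levy: 3% × €5,480.00 = €164.40
Training Fund Levy: 1% × €5,480.00 = €54.80
Total withheld: €780.67 + €164.40 + €54.80 = €999.87
Net pay: €5,480.00 − €999.87 = €4,480.13

€4,480.13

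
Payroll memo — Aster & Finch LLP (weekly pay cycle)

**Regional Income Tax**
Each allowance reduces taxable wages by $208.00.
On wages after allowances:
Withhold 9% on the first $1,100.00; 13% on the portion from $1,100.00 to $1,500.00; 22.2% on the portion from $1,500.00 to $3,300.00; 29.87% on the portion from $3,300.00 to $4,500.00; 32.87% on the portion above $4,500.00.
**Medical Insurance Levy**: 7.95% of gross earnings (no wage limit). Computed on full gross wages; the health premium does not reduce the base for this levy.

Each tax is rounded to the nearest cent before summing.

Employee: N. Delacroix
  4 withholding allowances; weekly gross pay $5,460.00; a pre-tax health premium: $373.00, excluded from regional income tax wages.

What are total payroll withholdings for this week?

Regional Income Tax: taxable = $5,460.00 − $373.00 − 4×$208.00 = $4,255.00
  $550.60 + 29.87% × ($4,255.00 − $3,300.00) = $550.60 + 29.87% × $955.00 = $835.86
Medical Insurance Levy: 7.95% × $5,460.00 = $434.07
Total: $835.86 + $434.07 = $1,269.93

$1,269.93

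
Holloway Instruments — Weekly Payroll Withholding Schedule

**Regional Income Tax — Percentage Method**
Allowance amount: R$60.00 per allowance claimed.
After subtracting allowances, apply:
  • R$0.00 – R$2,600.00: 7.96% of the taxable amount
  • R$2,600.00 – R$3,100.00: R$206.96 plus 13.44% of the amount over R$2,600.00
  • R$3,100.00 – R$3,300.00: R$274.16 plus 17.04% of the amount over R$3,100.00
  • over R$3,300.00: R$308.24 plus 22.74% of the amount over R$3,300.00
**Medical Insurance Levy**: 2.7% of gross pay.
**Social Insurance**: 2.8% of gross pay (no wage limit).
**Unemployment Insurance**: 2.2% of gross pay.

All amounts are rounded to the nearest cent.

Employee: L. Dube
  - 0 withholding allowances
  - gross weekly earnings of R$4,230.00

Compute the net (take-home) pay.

R$3,384.57

Regional Income Tax: taxable = R$4,230.00
  R$308.24 + 22.74% × (R$4,230.00 − R$3,300.00) = R$308.24 + 22.74% × R$930.00 = R$519.72
Medical Insurance Levy: 2.7% × R$4,230.00 = R$114.21
Social Insurance: 2.8% × R$4,230.00 = R$118.44
Unemployment Insurance: 2.2% × R$4,230.00 = R$93.06
Total withheld: R$519.72 + R$114.21 + R$118.44 + R$93.06 = R$845.43
Net pay: R$4,230.00 − R$845.43 = R$3,384.57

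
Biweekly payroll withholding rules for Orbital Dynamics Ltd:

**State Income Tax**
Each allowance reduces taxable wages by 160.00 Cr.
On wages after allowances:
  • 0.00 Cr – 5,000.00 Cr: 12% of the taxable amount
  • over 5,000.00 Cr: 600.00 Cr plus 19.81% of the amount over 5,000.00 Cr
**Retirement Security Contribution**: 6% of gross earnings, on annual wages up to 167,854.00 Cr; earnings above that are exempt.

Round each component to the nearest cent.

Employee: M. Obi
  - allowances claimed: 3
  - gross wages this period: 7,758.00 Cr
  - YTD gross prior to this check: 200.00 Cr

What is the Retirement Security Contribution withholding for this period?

465.48 Cr

Retirement Security Contribution: 6% × 7,758.00 Cr = 465.48 Cr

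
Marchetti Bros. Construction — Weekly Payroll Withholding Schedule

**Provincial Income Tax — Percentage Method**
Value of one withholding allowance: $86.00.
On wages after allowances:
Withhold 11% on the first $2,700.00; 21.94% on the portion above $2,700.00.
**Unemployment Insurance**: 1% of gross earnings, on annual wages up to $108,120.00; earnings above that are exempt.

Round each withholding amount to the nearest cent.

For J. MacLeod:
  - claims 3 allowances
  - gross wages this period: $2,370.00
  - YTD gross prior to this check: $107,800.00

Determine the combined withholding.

$235.52

Provincial Income Tax: taxable = $2,370.00 − 3×$86.00 = $2,112.00
  11% × $2,112.00 = $232.32
Unemployment Insurance: cap $108,120.00 − YTD $107,800.00 = $320.00 subject; 1% × $320.00 = $3.20
Total: $232.32 + $3.20 = $235.52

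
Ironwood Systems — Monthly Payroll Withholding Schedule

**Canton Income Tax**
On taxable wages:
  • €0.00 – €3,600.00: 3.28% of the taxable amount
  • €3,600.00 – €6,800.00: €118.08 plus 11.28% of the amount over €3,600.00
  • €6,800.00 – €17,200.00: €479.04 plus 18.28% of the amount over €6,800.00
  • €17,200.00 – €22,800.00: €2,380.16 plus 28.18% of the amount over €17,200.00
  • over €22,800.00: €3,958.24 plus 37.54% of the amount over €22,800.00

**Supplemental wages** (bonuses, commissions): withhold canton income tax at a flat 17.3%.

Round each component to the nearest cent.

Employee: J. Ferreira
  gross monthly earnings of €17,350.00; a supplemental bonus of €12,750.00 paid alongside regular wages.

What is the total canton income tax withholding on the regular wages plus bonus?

Canton Income Tax: taxable = €17,350.00
  €2,380.16 + 28.18% × (€17,350.00 − €17,200.00) = €2,380.16 + 28.18% × €150.00 = €2,422.43
Supplemental (17.3% flat on bonus): 17.3% × €12,750.00 = €2,205.75
Total canton income tax: €2,422.43 + €2,205.75 = €4,628.18

€4,628.18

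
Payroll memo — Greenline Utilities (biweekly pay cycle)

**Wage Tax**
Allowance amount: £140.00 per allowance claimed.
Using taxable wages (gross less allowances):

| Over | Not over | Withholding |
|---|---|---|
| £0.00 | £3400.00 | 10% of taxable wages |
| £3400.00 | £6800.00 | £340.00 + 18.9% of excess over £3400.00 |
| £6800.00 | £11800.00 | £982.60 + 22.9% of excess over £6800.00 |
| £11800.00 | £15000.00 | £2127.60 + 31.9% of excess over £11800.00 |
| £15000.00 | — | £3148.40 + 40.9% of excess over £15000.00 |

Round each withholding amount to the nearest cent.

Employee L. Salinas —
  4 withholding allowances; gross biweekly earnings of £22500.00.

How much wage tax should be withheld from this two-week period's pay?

£5986.86

Wage Tax: taxable = £22500.00 − 4×£140.00 = £21940.00
  £3148.40 + 40.9% × (£21940.00 − £15000.00) = £3148.40 + 40.9% × £6940.00 = £5986.86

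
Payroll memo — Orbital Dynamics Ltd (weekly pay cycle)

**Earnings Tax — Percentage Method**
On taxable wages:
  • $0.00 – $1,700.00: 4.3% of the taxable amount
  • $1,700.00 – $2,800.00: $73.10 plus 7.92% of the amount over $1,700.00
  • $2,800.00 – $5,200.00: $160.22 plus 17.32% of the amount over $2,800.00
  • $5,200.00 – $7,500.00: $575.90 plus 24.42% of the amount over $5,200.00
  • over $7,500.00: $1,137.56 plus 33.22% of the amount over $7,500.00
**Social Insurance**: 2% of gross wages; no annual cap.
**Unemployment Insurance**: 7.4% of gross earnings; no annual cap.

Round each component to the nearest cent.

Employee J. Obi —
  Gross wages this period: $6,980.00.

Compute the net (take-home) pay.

$5,313.30

Earnings Tax: taxable = $6,980.00
  $575.90 + 24.42% × ($6,980.00 − $5,200.00) = $575.90 + 24.42% × $1,780.00 = $1,010.58
Social Insurance: 2% × $6,980.00 = $139.60
Unemployment Insurance: 7.4% × $6,980.00 = $516.52
Total withheld: $1,010.58 + $139.60 + $516.52 = $1,666.70
Net pay: $6,980.00 − $1,666.70 = $5,313.30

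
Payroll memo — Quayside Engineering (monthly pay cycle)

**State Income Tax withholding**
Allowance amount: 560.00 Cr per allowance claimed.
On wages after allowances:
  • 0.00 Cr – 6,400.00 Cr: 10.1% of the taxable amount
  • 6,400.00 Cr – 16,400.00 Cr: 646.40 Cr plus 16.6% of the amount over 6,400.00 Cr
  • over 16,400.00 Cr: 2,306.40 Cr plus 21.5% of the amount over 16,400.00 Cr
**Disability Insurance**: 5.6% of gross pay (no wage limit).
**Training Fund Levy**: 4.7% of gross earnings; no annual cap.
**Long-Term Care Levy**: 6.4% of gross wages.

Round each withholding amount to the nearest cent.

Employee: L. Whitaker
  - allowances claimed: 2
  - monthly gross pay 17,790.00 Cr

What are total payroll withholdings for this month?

5,335.38 Cr

State Income Tax: taxable = 17,790.00 Cr − 2×560.00 Cr = 16,670.00 Cr
  2,306.40 Cr + 21.5% × (16,670.00 Cr − 16,400.00 Cr) = 2,306.40 Cr + 21.5% × 270.00 Cr = 2,364.45 Cr
Disability Insurance: 5.6% × 17,790.00 Cr = 996.24 Cr
Training Fund Levy: 4.7% × 17,790.00 Cr = 836.13 Cr
Long-Term Care Levy: 6.4% × 17,790.00 Cr = 1,138.56 Cr
Total: 2,364.45 Cr + 996.24 Cr + 836.13 Cr + 1,138.56 Cr = 5,335.38 Cr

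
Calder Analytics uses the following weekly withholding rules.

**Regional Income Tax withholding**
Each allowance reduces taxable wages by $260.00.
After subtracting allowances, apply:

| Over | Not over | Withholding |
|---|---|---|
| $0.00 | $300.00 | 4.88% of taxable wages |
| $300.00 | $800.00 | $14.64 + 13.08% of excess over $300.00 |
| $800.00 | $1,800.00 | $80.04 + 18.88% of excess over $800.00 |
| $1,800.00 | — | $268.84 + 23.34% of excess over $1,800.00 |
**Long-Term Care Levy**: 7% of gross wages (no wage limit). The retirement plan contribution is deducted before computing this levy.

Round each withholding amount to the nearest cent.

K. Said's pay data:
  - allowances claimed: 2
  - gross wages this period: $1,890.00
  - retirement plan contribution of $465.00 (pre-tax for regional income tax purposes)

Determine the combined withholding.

$199.61

Regional Income Tax: taxable = $1,890.00 − $465.00 − 2×$260.00 = $905.00
  $80.04 + 18.88% × ($905.00 − $800.00) = $80.04 + 18.88% × $105.00 = $99.86
Long-Term Care Levy: 7% × $1,425.00 = $99.75
Total: $99.86 + $99.75 = $199.61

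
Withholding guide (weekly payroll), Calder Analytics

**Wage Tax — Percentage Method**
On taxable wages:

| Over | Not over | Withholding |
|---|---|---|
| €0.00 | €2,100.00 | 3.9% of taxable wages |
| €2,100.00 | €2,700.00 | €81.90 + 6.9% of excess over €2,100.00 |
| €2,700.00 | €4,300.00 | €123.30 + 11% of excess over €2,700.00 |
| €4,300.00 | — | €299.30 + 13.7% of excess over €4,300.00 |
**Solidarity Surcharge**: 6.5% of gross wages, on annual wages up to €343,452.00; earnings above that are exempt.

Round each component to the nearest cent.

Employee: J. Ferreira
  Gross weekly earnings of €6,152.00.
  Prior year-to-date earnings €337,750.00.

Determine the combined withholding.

€923.65

Wage Tax: taxable = €6,152.00
  €299.30 + 13.7% × (€6,152.00 − €4,300.00) = €299.30 + 13.7% × €1,852.00 = €553.02
Solidarity Surcharge: cap €343,452.00 − YTD €337,750.00 = €5,702.00 subject; 6.5% × €5,702.00 = €370.63
Total: €553.02 + €370.63 = €923.65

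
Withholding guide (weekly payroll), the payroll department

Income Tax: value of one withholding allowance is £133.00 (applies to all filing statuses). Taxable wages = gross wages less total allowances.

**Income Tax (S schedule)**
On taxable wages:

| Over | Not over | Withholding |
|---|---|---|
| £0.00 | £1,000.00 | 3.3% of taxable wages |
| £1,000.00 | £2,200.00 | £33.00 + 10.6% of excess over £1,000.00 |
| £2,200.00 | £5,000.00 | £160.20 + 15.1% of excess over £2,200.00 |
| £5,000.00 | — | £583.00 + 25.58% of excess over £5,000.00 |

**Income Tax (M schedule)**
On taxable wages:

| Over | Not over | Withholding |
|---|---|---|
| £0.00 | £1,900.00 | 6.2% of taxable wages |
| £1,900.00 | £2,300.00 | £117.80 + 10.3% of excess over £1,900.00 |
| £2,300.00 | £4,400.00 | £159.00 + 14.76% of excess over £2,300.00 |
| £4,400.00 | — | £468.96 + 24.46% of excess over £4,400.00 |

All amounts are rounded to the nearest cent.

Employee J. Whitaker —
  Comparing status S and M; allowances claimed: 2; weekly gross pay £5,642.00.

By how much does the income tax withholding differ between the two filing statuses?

£28.51

Income Tax (S): taxable = £5,642.00 − 2×£133.00 = £5,376.00
  £583.00 + 25.58% × (£5,376.00 − £5,000.00) = £583.00 + 25.58% × £376.00 = £679.18
Income Tax (M): taxable = £5,642.00 − 2×£133.00 = £5,376.00
  £468.96 + 24.46% × (£5,376.00 − £4,400.00) = £468.96 + 24.46% × £976.00 = £707.69
Difference: |£679.18 − £707.69| = £28.51 (higher under M)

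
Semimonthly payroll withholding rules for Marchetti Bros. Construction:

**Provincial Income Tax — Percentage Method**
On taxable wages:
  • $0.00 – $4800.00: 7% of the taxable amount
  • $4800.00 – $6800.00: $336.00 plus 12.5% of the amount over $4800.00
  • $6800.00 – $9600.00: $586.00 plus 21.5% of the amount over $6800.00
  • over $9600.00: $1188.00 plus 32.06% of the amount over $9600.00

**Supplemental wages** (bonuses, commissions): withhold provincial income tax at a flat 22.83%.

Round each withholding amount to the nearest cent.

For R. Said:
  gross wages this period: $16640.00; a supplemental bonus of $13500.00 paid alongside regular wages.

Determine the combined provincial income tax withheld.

$6527.07

Provincial Income Tax: taxable = $16640.00
  $1188.00 + 32.06% × ($16640.00 − $9600.00) = $1188.00 + 32.06% × $7040.00 = $3445.02
Supplemental (22.83% flat on bonus): 22.83% × $13500.00 = $3082.05
Total provincial income tax: $3445.02 + $3082.05 = $6527.07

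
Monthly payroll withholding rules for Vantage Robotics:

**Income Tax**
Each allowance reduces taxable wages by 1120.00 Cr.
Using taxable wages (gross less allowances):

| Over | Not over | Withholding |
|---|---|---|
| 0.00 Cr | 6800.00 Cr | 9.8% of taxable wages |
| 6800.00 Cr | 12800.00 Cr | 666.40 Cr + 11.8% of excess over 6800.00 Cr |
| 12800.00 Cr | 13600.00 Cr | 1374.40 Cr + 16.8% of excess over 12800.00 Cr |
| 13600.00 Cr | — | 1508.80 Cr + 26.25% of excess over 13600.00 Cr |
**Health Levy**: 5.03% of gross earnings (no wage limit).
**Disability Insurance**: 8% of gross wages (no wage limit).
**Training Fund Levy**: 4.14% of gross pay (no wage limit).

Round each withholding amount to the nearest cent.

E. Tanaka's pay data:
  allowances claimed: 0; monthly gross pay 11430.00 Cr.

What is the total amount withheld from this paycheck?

3175.27 Cr

Income Tax: taxable = 11430.00 Cr
  666.40 Cr + 11.8% × (11430.00 Cr − 6800.00 Cr) = 666.40 Cr + 11.8% × 4630.00 Cr = 1212.74 Cr
Health Levy: 5.03% × 11430.00 Cr = 574.93 Cr
Disability Insurance: 8% × 11430.00 Cr = 914.40 Cr
Training Fund Levy: 4.14% × 11430.00 Cr = 473.20 Cr
Total: 1212.74 Cr + 574.93 Cr + 914.40 Cr + 473.20 Cr = 3175.27 Cr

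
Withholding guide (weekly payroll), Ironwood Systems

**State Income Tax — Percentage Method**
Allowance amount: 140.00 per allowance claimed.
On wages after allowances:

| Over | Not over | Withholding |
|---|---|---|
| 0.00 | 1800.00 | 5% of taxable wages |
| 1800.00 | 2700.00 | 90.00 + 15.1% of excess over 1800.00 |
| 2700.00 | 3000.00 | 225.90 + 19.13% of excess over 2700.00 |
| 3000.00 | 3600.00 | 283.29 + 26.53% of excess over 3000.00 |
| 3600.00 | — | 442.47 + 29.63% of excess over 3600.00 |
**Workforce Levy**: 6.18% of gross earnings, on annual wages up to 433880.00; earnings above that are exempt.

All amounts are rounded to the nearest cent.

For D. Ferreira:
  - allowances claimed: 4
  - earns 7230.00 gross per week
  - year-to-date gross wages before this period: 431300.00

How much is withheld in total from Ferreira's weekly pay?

State Income Tax: taxable = 7230.00 − 4×140.00 = 6670.00
  442.47 + 29.63% × (6670.00 − 3600.00) = 442.47 + 29.63% × 3070.00 = 1352.11
Workforce Levy: cap 433880.00 − YTD 431300.00 = 2580.00 subject; 6.18% × 2580.00 = 159.44
Total: 1352.11 + 159.44 = 1511.55

1511.55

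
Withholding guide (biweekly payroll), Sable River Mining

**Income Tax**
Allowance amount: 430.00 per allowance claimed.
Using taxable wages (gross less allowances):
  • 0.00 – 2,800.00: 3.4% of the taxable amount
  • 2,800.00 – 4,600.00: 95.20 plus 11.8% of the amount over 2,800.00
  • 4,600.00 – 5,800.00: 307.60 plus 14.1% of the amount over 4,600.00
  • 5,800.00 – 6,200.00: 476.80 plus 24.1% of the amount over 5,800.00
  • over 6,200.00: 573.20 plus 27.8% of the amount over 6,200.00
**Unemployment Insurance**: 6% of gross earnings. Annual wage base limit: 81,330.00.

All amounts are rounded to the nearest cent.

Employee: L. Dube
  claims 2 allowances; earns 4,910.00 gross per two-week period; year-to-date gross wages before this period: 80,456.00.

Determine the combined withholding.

Income Tax: taxable = 4,910.00 − 2×430.00 = 4,050.00
  95.20 + 11.8% × (4,050.00 − 2,800.00) = 95.20 + 11.8% × 1,250.00 = 242.70
Unemployment Insurance: cap 81,330.00 − YTD 80,456.00 = 874.00 subject; 6% × 874.00 = 52.44
Total: 242.70 + 52.44 = 295.14

295.14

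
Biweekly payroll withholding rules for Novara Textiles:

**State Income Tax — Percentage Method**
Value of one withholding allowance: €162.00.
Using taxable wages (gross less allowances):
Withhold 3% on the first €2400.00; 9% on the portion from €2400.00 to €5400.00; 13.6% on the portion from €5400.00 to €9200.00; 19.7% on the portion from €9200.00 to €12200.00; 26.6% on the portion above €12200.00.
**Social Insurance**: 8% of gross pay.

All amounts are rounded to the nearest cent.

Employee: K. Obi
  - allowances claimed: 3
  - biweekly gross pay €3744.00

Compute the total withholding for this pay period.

€448.74

State Income Tax: taxable = €3744.00 − 3×€162.00 = €3258.00
  €72.00 + 9% × (€3258.00 − €2400.00) = €72.00 + 9% × €858.00 = €149.22
Social Insurance: 8% × €3744.00 = €299.52
Total: €149.22 + €299.52 = €448.74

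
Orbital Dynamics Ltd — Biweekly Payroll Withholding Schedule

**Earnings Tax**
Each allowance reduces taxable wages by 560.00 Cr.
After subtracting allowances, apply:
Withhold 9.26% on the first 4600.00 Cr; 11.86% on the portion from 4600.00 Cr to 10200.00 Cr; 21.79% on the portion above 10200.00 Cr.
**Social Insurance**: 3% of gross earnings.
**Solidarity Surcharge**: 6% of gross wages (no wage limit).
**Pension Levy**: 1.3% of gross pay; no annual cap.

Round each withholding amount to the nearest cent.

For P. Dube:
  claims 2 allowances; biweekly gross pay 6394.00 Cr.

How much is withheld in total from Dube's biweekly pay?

Earnings Tax: taxable = 6394.00 Cr − 2×560.00 Cr = 5274.00 Cr
  425.96 Cr + 11.86% × (5274.00 Cr − 4600.00 Cr) = 425.96 Cr + 11.86% × 674.00 Cr = 505.90 Cr
Social Insurance: 3% × 6394.00 Cr = 191.82 Cr
Solidarity Surcharge: 6% × 6394.00 Cr = 383.64 Cr
Pension Levy: 1.3% × 6394.00 Cr = 83.12 Cr
Total: 505.90 Cr + 191.82 Cr + 383.64 Cr + 83.12 Cr = 1164.48 Cr

1164.48 Cr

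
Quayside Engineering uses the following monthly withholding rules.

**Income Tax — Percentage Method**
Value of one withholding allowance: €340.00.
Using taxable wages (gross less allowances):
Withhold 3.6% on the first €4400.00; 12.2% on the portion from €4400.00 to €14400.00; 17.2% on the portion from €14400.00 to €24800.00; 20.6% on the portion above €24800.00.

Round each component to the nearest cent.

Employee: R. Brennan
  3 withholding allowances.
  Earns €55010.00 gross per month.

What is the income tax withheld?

Income Tax: taxable = €55010.00 − 3×€340.00 = €53990.00
  €3167.20 + 20.6% × (€53990.00 − €24800.00) = €3167.20 + 20.6% × €29190.00 = €9180.34

€9180.34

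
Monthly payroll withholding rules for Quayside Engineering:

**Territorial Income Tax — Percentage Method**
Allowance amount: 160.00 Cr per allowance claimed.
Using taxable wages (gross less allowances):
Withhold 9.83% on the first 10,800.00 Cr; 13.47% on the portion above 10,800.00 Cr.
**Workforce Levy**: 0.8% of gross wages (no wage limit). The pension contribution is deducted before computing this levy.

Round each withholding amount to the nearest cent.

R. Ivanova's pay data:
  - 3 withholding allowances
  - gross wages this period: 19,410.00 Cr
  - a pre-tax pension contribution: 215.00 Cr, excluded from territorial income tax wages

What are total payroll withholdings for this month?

2,281.35 Cr

Territorial Income Tax: taxable = 19,410.00 Cr − 215.00 Cr − 3×160.00 Cr = 18,715.00 Cr
  1,061.64 Cr + 13.47% × (18,715.00 Cr − 10,800.00 Cr) = 1,061.64 Cr + 13.47% × 7,915.00 Cr = 2,127.79 Cr
Workforce Levy: 0.8% × 19,195.00 Cr = 153.56 Cr
Total: 2,127.79 Cr + 153.56 Cr = 2,281.35 Cr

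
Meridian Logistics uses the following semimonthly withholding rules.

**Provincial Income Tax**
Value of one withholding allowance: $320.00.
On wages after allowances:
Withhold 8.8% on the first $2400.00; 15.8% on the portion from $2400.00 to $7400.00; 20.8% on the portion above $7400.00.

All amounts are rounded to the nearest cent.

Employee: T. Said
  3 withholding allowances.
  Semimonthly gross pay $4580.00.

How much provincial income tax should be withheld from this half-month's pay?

$403.96

Provincial Income Tax: taxable = $4580.00 − 3×$320.00 = $3620.00
  $211.20 + 15.8% × ($3620.00 − $2400.00) = $211.20 + 15.8% × $1220.00 = $403.96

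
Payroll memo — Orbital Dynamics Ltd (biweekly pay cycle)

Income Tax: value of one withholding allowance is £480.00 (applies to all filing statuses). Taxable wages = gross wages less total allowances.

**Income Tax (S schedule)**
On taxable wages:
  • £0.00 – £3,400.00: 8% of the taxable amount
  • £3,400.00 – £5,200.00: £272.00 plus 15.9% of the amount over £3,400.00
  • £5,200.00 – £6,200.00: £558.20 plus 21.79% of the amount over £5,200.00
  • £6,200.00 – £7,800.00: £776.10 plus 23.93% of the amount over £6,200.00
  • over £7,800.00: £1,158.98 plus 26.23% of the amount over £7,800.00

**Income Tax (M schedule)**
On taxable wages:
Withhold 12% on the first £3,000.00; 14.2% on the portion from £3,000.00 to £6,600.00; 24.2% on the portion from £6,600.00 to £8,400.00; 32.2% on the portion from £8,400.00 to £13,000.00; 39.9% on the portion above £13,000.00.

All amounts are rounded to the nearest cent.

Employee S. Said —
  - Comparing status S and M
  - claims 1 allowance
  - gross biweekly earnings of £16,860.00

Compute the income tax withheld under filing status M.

Income Tax (M): taxable = £16,860.00 − 1×£480.00 = £16,380.00
  £2,788.00 + 39.9% × (£16,380.00 − £13,000.00) = £2,788.00 + 39.9% × £3,380.00 = £4,136.62

£4,136.62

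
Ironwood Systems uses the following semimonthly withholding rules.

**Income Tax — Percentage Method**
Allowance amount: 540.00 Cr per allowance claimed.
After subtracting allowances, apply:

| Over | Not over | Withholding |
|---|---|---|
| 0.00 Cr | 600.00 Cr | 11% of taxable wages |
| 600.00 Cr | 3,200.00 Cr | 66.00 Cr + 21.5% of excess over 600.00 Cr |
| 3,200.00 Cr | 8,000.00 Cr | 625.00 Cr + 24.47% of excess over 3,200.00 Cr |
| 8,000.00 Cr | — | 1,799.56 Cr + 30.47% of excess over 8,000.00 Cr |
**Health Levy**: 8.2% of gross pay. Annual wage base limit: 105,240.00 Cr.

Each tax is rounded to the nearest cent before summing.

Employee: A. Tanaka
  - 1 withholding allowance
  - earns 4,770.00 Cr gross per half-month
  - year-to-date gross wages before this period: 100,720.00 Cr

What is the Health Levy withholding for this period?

370.64 Cr

Health Levy: cap 105,240.00 Cr − YTD 100,720.00 Cr = 4,520.00 Cr subject; 8.2% × 4,520.00 Cr = 370.64 Cr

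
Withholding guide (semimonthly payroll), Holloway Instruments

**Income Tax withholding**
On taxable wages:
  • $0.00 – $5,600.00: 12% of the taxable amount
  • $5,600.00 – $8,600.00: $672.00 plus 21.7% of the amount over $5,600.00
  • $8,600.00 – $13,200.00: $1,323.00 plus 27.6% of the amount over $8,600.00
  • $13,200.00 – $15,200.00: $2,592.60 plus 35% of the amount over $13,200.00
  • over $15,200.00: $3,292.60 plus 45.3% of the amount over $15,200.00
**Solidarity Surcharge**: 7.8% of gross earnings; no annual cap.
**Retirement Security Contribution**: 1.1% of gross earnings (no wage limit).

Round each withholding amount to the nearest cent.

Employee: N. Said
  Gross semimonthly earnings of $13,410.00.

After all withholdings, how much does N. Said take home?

Income Tax: taxable = $13,410.00
  $2,592.60 + 35% × ($13,410.00 − $13,200.00) = $2,592.60 + 35% × $210.00 = $2,666.10
Solidarity Surcharge: 7.8% × $13,410.00 = $1,045.98
Retirement Security Contribution: 1.1% × $13,410.00 = $147.51
Total withheld: $2,666.10 + $1,045.98 + $147.51 = $3,859.59
Net pay: $13,410.00 − $3,859.59 = $9,550.41

$9,550.41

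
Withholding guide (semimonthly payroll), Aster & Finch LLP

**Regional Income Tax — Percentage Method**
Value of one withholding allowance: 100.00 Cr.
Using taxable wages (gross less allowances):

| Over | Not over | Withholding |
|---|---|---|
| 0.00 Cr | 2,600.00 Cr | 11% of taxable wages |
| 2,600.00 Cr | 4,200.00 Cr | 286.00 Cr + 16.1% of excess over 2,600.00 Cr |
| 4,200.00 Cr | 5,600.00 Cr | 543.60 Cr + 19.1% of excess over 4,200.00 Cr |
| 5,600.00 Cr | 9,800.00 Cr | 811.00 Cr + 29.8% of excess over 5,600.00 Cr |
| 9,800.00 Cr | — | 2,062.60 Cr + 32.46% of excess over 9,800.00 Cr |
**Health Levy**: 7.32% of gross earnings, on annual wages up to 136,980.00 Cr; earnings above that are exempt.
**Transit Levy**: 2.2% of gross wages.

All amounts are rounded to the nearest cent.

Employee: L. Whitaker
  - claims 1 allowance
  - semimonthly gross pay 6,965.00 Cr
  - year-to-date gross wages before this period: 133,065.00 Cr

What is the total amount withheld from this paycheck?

Regional Income Tax: taxable = 6,965.00 Cr − 1×100.00 Cr = 6,865.00 Cr
  811.00 Cr + 29.8% × (6,865.00 Cr − 5,600.00 Cr) = 811.00 Cr + 29.8% × 1,265.00 Cr = 1,187.97 Cr
Health Levy: cap 136,980.00 Cr − YTD 133,065.00 Cr = 3,915.00 Cr subject; 7.32% × 3,915.00 Cr = 286.58 Cr
Transit Levy: 2.2% × 6,965.00 Cr = 153.23 Cr
Total: 1,187.97 Cr + 286.58 Cr + 153.23 Cr = 1,627.78 Cr

1,627.78 Cr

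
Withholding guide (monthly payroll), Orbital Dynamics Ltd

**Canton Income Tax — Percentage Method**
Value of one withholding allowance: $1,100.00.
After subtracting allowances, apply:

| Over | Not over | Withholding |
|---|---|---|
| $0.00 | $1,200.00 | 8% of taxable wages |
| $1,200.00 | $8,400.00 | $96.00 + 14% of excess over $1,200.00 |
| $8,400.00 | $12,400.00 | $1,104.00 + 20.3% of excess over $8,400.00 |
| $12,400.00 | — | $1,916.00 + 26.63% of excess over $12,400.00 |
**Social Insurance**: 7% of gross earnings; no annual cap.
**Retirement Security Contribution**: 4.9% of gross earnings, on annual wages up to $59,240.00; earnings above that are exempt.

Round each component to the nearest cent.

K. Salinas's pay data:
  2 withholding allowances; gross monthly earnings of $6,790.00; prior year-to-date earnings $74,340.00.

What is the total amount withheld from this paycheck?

Canton Income Tax: taxable = $6,790.00 − 2×$1,100.00 = $4,590.00
  $96.00 + 14% × ($4,590.00 − $1,200.00) = $96.00 + 14% × $3,390.00 = $570.60
Social Insurance: 7% × $6,790.00 = $475.30
Retirement Security Contribution: YTD $74,340.00 ≥ cap $59,240.00 → $0.00
Total: $570.60 + $475.30 + $0.00 = $1,045.90

$1,045.90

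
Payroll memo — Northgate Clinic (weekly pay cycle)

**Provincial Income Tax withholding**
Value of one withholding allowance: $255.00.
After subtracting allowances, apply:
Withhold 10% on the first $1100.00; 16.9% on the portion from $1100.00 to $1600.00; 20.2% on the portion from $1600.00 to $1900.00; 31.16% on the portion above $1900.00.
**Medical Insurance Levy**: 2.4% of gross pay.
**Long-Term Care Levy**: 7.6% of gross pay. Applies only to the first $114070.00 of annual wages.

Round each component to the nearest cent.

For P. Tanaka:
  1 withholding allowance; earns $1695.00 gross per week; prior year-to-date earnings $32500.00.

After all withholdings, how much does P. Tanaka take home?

$1358.04

Provincial Income Tax: taxable = $1695.00 − 1×$255.00 = $1440.00
  $110.00 + 16.9% × ($1440.00 − $1100.00) = $110.00 + 16.9% × $340.00 = $167.46
Medical Insurance Levy: 2.4% × $1695.00 = $40.68
Long-Term Care Levy: 7.6% × $1695.00 = $128.82
Total withheld: $167.46 + $40.68 + $128.82 = $336.96
Net pay: $1695.00 − $336.96 = $1358.04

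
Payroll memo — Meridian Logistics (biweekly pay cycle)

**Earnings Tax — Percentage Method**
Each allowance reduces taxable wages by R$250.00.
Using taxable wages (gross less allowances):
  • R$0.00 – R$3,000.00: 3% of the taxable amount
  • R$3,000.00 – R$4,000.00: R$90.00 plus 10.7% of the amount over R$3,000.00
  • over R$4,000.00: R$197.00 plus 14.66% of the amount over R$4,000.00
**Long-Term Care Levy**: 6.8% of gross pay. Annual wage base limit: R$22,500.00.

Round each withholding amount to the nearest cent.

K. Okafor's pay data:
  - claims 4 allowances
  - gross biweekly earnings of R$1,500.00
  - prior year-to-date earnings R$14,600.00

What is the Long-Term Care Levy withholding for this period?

R$102.00

Long-Term Care Levy: 6.8% × R$1,500.00 = R$102.00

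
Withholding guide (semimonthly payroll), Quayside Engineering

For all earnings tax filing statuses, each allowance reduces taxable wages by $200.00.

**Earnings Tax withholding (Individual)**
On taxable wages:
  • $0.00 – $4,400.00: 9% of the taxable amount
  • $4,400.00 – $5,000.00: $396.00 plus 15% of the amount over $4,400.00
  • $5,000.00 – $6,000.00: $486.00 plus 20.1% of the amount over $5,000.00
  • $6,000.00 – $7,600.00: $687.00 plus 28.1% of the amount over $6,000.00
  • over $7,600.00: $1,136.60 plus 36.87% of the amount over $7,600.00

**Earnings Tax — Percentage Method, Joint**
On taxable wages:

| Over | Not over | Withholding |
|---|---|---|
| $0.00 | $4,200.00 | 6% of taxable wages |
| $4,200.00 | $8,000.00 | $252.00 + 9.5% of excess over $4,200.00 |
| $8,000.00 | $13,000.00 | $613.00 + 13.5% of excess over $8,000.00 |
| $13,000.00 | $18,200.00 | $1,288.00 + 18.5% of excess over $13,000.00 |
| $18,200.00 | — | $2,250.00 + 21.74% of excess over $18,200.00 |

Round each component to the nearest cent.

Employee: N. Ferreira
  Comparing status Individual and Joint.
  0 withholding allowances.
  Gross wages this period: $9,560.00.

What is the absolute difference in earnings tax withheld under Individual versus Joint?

Earnings Tax (Individual): taxable = $9,560.00
  $1,136.60 + 36.87% × ($9,560.00 − $7,600.00) = $1,136.60 + 36.87% × $1,960.00 = $1,859.25
Earnings Tax (Joint): taxable = $9,560.00
  $613.00 + 13.5% × ($9,560.00 − $8,000.00) = $613.00 + 13.5% × $1,560.00 = $823.60
Difference: |$1,859.25 − $823.60| = $1,035.65 (higher under Individual)

$1,035.65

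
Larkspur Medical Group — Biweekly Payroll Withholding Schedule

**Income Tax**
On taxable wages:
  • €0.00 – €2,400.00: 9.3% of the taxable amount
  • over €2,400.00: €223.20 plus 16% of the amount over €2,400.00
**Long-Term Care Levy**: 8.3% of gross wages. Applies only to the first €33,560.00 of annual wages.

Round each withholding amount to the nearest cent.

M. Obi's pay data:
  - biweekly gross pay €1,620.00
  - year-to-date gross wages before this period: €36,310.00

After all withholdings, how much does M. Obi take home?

€1,469.34

Income Tax: taxable = €1,620.00
  9.3% × €1,620.00 = €150.66
Long-Term Care Levy: YTD €36,310.00 ≥ cap €33,560.00 → €0.00
Total withheld: €150.66 + €0.00 = €150.66
Net pay: €1,620.00 − €150.66 = €1,469.34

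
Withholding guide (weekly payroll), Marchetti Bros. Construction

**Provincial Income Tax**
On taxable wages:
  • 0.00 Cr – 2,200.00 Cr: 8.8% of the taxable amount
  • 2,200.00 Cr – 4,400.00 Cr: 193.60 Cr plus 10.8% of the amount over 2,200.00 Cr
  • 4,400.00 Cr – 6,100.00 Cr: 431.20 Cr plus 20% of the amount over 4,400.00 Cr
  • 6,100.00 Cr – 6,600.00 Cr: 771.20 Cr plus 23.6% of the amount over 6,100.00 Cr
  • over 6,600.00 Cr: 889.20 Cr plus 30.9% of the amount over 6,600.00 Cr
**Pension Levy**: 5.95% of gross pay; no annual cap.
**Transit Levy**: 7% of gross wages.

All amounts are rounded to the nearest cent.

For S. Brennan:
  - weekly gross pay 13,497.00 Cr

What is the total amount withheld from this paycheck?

Provincial Income Tax: taxable = 13,497.00 Cr
  889.20 Cr + 30.9% × (13,497.00 Cr − 6,600.00 Cr) = 889.20 Cr + 30.9% × 6,897.00 Cr = 3,020.37 Cr
Pension Levy: 5.95% × 13,497.00 Cr = 803.07 Cr
Transit Levy: 7% × 13,497.00 Cr = 944.79 Cr
Total: 3,020.37 Cr + 803.07 Cr + 944.79 Cr = 4,768.23 Cr

4,768.23 Cr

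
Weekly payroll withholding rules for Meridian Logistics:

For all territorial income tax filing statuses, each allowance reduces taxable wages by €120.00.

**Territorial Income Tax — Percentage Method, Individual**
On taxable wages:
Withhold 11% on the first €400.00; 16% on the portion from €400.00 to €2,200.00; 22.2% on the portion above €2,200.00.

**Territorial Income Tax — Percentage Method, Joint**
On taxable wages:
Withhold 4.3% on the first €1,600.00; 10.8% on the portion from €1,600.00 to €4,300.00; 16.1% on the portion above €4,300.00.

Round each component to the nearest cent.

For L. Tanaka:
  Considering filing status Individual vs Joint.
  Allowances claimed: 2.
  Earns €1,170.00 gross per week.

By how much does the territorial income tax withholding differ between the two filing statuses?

€88.81

Territorial Income Tax (Individual): taxable = €1,170.00 − 2×€120.00 = €930.00
  €44.00 + 16% × (€930.00 − €400.00) = €44.00 + 16% × €530.00 = €128.80
Territorial Income Tax (Joint): taxable = €1,170.00 − 2×€120.00 = €930.00
  4.3% × €930.00 = €39.99
Difference: |€128.80 − €39.99| = €88.81 (higher under Individual)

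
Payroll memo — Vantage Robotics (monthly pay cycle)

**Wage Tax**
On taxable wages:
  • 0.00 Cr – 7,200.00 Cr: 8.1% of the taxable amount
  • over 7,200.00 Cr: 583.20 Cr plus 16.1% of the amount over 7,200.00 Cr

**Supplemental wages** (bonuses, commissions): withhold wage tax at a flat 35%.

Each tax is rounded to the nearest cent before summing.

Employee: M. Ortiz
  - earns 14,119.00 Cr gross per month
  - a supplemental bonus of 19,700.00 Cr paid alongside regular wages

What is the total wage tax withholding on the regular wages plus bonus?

8,592.16 Cr

Wage Tax: taxable = 14,119.00 Cr
  583.20 Cr + 16.1% × (14,119.00 Cr − 7,200.00 Cr) = 583.20 Cr + 16.1% × 6,919.00 Cr = 1,697.16 Cr
Supplemental (35% flat on bonus): 35% × 19,700.00 Cr = 6,895.00 Cr
Total wage tax: 1,697.16 Cr + 6,895.00 Cr = 8,592.16 Cr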